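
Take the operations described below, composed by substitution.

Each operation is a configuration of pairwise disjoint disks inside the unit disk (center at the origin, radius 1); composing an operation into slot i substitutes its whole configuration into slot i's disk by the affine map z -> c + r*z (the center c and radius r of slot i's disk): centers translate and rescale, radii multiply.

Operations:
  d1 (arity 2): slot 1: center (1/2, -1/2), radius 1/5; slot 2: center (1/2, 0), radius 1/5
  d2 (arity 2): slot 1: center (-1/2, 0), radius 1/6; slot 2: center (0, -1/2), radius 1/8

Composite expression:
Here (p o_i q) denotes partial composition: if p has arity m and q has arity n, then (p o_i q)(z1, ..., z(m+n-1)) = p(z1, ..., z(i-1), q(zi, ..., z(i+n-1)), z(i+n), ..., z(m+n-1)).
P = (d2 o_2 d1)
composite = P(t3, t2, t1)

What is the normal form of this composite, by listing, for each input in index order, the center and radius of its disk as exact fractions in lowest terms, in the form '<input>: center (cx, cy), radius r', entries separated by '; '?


t1: center (1/16, -1/2), radius 1/40; t2: center (1/16, -9/16), radius 1/40; t3: center (-1/2, 0), radius 1/6


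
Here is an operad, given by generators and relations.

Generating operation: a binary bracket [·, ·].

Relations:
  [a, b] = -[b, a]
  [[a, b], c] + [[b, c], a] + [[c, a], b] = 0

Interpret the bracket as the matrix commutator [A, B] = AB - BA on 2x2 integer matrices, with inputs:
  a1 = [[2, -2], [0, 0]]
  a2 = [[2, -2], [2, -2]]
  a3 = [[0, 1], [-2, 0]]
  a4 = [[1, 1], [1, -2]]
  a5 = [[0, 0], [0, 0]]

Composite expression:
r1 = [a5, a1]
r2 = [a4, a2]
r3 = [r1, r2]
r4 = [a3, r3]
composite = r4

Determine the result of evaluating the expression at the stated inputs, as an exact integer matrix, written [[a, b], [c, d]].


[a5, a1] = [[0, 0], [0, 0]]
[a4, a2] = [[4, -10], [-2, -4]]
[[a5, a1], [a4, a2]] = [[0, 0], [0, 0]]
[a3, [[a5, a1], [a4, a2]]] = [[0, 0], [0, 0]]

[[0, 0], [0, 0]]


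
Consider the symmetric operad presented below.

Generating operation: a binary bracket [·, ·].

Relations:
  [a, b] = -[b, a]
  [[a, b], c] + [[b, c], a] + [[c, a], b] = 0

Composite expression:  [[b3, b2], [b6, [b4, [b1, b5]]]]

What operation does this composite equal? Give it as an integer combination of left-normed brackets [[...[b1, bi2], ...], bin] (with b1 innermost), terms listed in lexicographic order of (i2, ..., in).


In the tensor algebra, words opening b1 carry the b1-anchored form.
Composite bracket: [[b3, b2], [b6, [b4, [b1, b5]]]]
Each bracket splits as ab - ba, giving 32 signed words (2^5 = 32).
Keep just the words that open with b1:
  b1b5b4b6b2b3 (sign +1) contributes +[[[[[b1, b5], b4], b6], b2], b3]
  b1b5b4b6b3b2 (sign -1) contributes -[[[[[b1, b5], b4], b6], b3], b2]

[[[[[b1, b5], b4], b6], b2], b3] - [[[[[b1, b5], b4], b6], b3], b2]


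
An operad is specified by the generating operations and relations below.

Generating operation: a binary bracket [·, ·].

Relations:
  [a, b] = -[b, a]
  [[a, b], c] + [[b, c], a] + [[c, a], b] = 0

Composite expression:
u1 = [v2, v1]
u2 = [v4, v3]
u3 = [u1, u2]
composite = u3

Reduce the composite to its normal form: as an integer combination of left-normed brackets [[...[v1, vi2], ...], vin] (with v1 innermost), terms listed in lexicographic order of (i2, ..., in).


[[[v1, v2], v3], v4] - [[[v1, v2], v4], v3]

A multilinear Lie element is pinned by v1-initial words (v1 innermost).
Composite bracket: [[v2, v1], [v4, v3]]
Under [a, b] = ab - ba we get 8 signed associative words (2^3 = 8).
Coefficients come from the v1-initial words:
  sign of v1v2v3v4 is +1, so it contributes +[[[v1, v2], v3], v4]
  sign of v1v2v4v3 is -1, so it contributes -[[[v1, v2], v4], v3]


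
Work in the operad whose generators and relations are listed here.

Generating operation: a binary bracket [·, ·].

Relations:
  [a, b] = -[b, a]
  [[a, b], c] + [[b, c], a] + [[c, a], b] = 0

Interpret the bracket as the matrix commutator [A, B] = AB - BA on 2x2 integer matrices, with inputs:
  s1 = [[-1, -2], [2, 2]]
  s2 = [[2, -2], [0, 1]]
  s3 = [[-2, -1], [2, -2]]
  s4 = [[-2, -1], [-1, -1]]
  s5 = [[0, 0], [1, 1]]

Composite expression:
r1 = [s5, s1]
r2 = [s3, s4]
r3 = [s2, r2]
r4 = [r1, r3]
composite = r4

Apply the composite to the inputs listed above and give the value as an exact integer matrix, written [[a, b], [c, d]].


[s5, s1] = [[2, 2], [-1, -2]]
[s3, s4] = [[3, -1], [-2, -3]]
[s2, [s3, s4]] = [[4, 11], [2, -4]]
[[s5, s1], [s2, [s3, s4]]] = [[15, 28], [-16, -15]]

[[15, 28], [-16, -15]]


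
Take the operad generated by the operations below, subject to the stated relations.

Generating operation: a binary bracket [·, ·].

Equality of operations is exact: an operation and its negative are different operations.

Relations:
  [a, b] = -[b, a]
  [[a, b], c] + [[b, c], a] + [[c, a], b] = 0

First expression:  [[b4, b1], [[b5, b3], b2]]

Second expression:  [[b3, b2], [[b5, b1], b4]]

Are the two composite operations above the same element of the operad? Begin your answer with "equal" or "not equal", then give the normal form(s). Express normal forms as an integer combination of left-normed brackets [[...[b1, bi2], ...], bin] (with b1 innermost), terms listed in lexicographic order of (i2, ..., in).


not equal; the first gives -[[[[b1, b4], b2], b3], b5] + [[[[b1, b4], b2], b5], b3] + [[[[b1, b4], b3], b5], b2] - [[[[b1, b4], b5], b3], b2] and the second -[[[[b1, b5], b4], b2], b3] + [[[[b1, b5], b4], b3], b2]

The first composite normalizes to -[[[[b1, b4], b2], b3], b5] + [[[[b1, b4], b2], b5], b3] + [[[[b1, b4], b3], b5], b2] - [[[[b1, b4], b5], b3], b2]
The second composite normalizes to -[[[[b1, b5], b4], b2], b3] + [[[[b1, b5], b4], b3], b2]
The forms do not match — not equal.


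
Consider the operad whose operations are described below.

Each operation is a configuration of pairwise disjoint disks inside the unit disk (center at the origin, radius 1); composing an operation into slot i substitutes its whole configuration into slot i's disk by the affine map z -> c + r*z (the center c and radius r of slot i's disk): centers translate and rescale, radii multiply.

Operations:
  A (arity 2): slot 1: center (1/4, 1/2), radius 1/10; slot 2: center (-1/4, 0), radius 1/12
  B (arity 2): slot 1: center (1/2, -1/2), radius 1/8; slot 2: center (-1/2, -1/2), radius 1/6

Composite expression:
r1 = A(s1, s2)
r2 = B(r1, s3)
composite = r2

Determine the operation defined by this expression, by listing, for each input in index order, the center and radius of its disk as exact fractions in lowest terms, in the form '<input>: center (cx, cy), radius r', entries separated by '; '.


s1: center (17/32, -7/16), radius 1/80; s2: center (15/32, -1/2), radius 1/96; s3: center (-1/2, -1/2), radius 1/6

Follow each s-input down from B: c' goes to c + r*c', radius to r*r'.
input s1: composing its 2 substitution steps yields center (17/32, -7/16), radius 1/80
input s2: composing its 2 substitution steps yields center (15/32, -1/2), radius 1/96
input s3: composing its 1 substitution step yields center (-1/2, -1/2), radius 1/6


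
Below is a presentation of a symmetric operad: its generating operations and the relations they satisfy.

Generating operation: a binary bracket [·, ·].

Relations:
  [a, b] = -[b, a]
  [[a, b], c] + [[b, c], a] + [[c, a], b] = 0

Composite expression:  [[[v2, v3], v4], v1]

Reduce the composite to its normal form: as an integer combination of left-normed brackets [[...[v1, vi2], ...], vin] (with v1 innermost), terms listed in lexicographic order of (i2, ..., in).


Left-normed coefficients sit on the v1-initial expansion words.
Composite bracket: [[[v2, v3], v4], v1]
Full expansion: 8 signed words from ab - ba (2^3 = 8).
Collect the words opening with v1:
  v1v2v3v4 (sign -1) contributes -[[[v1, v2], v3], v4]
  v1v3v2v4 (sign +1) contributes +[[[v1, v3], v2], v4]
  v1v4v2v3 (sign +1) contributes +[[[v1, v4], v2], v3]
  v1v4v3v2 (sign -1) contributes -[[[v1, v4], v3], v2]

-[[[v1, v2], v3], v4] + [[[v1, v3], v2], v4] + [[[v1, v4], v2], v3] - [[[v1, v4], v3], v2]


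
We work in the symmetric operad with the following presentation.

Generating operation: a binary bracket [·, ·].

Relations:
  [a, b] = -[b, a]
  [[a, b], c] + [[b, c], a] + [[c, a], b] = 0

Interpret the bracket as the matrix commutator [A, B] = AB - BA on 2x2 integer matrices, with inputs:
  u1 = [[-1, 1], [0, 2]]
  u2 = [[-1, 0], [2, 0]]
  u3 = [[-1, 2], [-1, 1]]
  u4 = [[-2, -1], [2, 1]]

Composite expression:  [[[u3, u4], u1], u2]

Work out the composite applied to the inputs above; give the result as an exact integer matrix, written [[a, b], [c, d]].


[u3, u4] = [[3, 8], [7, -3]]
[[u3, u4], u1] = [[-7, 30], [-21, 7]]
[[[u3, u4], u1], u2] = [[60, 30], [49, -60]]

[[60, 30], [49, -60]]


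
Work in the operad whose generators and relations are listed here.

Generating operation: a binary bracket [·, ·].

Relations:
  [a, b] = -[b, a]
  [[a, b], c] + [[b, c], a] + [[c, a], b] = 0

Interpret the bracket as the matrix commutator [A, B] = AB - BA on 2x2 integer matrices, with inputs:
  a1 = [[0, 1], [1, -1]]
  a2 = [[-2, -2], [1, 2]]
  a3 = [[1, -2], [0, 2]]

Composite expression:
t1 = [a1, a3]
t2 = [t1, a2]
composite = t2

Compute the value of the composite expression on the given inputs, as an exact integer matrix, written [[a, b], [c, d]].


[a1, a3] = [[2, -1], [-1, -2]]
[[a1, a3], a2] = [[-3, -12], [0, 3]]

[[-3, -12], [0, 3]]


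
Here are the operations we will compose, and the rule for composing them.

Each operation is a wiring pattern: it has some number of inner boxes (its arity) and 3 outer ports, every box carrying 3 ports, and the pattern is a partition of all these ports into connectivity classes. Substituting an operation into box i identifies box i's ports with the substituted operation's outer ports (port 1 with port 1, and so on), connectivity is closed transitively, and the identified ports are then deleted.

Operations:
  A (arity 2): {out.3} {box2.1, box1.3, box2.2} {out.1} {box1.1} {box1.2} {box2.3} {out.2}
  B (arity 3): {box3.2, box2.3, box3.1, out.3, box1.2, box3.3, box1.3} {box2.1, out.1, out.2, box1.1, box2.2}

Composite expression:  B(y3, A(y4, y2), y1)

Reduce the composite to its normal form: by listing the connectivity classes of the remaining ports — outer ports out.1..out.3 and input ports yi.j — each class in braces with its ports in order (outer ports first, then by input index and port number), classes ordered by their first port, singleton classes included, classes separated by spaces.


Two ports join when wires chain via B-identified ports.
stage A: inputs (y4, y2), connectivity {out.1} {out.2} {out.3} {y2.1, y2.2, y4.3} {y2.3} {y4.1} {y4.2}, out.j its boundary
stage B: inputs (y3, y4, y2, y1), connectivity {out.1, out.2, y3.1} {out.3, y1.1, y1.2, y1.3, y3.2, y3.3} {y2.1, y2.2, y4.3} {y2.3} {y4.1} {y4.2}, out.j its boundary

{out.1, out.2, y3.1} {out.3, y1.1, y1.2, y1.3, y3.2, y3.3} {y2.1, y2.2, y4.3} {y2.3} {y4.1} {y4.2}


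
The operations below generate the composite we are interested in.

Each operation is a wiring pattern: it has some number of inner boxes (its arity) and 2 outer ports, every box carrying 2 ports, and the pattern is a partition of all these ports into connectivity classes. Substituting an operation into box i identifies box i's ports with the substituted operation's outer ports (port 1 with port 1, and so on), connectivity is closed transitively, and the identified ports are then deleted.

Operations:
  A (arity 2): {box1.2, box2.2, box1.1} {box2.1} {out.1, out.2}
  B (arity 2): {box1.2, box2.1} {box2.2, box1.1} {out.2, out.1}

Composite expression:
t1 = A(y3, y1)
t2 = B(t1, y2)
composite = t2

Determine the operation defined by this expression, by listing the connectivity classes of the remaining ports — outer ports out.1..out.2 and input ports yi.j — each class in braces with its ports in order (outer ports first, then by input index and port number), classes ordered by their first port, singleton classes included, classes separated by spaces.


Connectivity passes through glued B-boundaries; trace each wire chain.
after A, the pattern on (y3, y1) reads {out.1, out.2} {y1.1} {y1.2, y3.1, y3.2} (out.j = its outer ports)
after B, the pattern on (y3, y1, y2) reads {out.1, out.2} {y1.1} {y1.2, y3.1, y3.2} {y2.1, y2.2} (out.j = its outer ports)

{out.1, out.2} {y1.1} {y1.2, y3.1, y3.2} {y2.1, y2.2}


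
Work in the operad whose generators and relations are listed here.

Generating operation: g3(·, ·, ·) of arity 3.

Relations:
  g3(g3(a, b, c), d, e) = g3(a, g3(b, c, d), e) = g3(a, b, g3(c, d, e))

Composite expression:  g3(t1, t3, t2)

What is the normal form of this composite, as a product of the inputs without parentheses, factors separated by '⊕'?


Every regrouping of g3 is equal, so read the t-inputs in written order.
g3(t1, t3, t2) collapses to t1 ⊕ t3 ⊕ t2

t1 ⊕ t3 ⊕ t2


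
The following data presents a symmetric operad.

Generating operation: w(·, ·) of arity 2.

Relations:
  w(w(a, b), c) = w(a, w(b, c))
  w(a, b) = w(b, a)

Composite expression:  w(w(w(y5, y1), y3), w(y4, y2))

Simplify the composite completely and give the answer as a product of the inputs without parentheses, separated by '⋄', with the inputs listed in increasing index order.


y1 ⋄ y2 ⋄ y3 ⋄ y4 ⋄ y5

Key point: w commutes, so take the y-inputs in any fixed order.
w(y5, y1) spells out as y5 ⋄ y1
w(w(y5, y1), y3) spells out as y5 ⋄ y1 ⋄ y3
w(y4, y2) spells out as y4 ⋄ y2
w(w(w(y5, y1), y3), w(y4, y2)) spells out as y5 ⋄ y1 ⋄ y3 ⋄ y4 ⋄ y2
rearranged into index order: y1 ⋄ y2 ⋄ y3 ⋄ y4 ⋄ y5


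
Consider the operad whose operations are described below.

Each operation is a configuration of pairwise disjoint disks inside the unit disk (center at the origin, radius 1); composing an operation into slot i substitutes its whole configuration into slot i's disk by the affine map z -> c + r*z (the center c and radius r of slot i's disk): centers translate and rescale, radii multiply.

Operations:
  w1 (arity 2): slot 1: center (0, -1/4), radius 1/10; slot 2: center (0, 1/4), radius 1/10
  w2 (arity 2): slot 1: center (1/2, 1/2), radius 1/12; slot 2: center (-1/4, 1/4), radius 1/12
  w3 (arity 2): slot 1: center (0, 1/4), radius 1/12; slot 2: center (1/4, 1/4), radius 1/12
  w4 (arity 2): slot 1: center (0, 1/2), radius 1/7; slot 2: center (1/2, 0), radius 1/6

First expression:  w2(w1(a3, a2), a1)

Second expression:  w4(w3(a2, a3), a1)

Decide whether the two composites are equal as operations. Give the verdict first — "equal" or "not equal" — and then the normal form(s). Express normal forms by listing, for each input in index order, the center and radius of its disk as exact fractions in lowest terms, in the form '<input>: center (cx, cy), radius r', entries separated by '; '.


not equal; the first gives a1: center (-1/4, 1/4), radius 1/12; a2: center (1/2, 25/48), radius 1/120; a3: center (1/2, 23/48), radius 1/120 and the second a1: center (1/2, 0), radius 1/6; a2: center (0, 15/28), radius 1/84; a3: center (1/28, 15/28), radius 1/84

Reducing the first expression gives a1: center (-1/4, 1/4), radius 1/12; a2: center (1/2, 25/48), radius 1/120; a3: center (1/2, 23/48), radius 1/120
Reducing the second expression gives a1: center (1/2, 0), radius 1/6; a2: center (0, 15/28), radius 1/84; a3: center (1/28, 15/28), radius 1/84
Different reductions; not equal.


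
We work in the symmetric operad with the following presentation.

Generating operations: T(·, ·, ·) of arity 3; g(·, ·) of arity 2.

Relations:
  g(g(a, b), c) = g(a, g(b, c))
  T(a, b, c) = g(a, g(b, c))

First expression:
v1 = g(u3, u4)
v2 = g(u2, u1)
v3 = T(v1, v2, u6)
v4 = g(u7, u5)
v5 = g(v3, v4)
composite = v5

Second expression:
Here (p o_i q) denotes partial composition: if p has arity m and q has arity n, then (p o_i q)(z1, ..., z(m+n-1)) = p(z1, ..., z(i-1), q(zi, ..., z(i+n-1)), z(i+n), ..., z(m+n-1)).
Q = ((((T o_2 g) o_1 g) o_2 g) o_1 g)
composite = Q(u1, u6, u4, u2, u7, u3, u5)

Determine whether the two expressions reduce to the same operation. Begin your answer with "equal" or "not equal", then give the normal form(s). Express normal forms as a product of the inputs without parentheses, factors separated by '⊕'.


The first expression, normalized: u3 ⊕ u4 ⊕ u2 ⊕ u1 ⊕ u6 ⊕ u7 ⊕ u5
The second expression, normalized: u1 ⊕ u6 ⊕ u4 ⊕ u2 ⊕ u7 ⊕ u3 ⊕ u5
Different reductions; not equal.

not equal: they reduce to u3 ⊕ u4 ⊕ u2 ⊕ u1 ⊕ u6 ⊕ u7 ⊕ u5 and u1 ⊕ u6 ⊕ u4 ⊕ u2 ⊕ u7 ⊕ u3 ⊕ u5


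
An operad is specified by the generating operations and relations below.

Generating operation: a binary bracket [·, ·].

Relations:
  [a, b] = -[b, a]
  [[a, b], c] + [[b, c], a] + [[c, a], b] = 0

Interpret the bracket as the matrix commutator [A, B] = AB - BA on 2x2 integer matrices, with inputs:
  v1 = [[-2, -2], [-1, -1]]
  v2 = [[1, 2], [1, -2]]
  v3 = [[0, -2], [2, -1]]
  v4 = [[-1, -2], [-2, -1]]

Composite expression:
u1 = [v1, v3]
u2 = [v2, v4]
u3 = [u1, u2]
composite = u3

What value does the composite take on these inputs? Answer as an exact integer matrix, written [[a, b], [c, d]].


[[30, 88], [68, -30]]

[v1, v3] = [[-6, 4], [1, 6]]
[v2, v4] = [[-2, -6], [6, 2]]
[[v1, v3], [v2, v4]] = [[30, 88], [68, -30]]


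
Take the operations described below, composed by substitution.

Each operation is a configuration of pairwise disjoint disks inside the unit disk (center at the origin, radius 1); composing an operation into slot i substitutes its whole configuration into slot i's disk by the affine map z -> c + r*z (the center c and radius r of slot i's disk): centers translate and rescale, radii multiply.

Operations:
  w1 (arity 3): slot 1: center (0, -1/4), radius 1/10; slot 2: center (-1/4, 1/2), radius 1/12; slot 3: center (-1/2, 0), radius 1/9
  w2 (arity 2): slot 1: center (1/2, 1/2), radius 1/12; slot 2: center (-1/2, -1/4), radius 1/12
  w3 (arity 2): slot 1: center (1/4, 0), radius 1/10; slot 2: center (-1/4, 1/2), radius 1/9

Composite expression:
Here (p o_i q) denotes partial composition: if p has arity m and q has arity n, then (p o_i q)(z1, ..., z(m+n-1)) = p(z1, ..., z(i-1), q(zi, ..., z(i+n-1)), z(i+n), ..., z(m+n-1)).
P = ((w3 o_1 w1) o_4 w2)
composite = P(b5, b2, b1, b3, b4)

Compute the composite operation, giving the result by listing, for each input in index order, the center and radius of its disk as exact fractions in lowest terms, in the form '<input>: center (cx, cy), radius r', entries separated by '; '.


b1: center (1/5, 0), radius 1/90; b2: center (9/40, 1/20), radius 1/120; b3: center (-7/36, 5/9), radius 1/108; b4: center (-11/36, 17/36), radius 1/108; b5: center (1/4, -1/40), radius 1/100

Only the slot chain above each b matters under w3; compose those maps.
input b5: composing its 2 substitution steps yields center (1/4, -1/40), radius 1/100
input b2: composing its 2 substitution steps yields center (9/40, 1/20), radius 1/120
input b1: composing its 2 substitution steps yields center (1/5, 0), radius 1/90
input b3: composing its 2 substitution steps yields center (-7/36, 5/9), radius 1/108
input b4: composing its 2 substitution steps yields center (-11/36, 17/36), radius 1/108


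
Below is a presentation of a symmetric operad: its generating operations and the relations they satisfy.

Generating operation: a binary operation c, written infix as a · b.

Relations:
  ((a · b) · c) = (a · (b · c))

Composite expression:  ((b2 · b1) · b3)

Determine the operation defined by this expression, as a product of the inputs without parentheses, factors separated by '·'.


b2 · b1 · b3

Associativity of c dissolves the nesting; only the b-input order survives.
(b2 · b1) linearizes to b2 · b1
((b2 · b1) · b3) linearizes to b2 · b1 · b3


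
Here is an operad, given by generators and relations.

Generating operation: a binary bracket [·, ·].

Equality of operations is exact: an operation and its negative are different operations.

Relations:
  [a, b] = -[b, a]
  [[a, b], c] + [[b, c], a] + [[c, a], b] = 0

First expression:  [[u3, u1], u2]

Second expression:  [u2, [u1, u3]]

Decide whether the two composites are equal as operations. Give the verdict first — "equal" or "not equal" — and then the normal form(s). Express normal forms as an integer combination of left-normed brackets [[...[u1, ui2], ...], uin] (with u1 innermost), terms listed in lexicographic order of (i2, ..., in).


equal; both compose to -[[u1, u3], u2]

Normal form of the first expression: -[[u1, u3], u2]
Normal form of the second expression: -[[u1, u3], u2]
Identical normal forms: equal.


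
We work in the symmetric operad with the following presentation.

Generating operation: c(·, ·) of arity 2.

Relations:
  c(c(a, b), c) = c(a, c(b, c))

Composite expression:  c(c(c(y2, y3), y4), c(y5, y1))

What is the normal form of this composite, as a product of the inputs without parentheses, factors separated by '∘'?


Associativity of c dissolves the nesting; only the y-input order survives.
c(y2, y3) spells out as y2 ∘ y3
c(c(y2, y3), y4) spells out as y2 ∘ y3 ∘ y4
c(y5, y1) spells out as y5 ∘ y1
c(c(c(y2, y3), y4), c(y5, y1)) spells out as y2 ∘ y3 ∘ y4 ∘ y5 ∘ y1

y2 ∘ y3 ∘ y4 ∘ y5 ∘ y1


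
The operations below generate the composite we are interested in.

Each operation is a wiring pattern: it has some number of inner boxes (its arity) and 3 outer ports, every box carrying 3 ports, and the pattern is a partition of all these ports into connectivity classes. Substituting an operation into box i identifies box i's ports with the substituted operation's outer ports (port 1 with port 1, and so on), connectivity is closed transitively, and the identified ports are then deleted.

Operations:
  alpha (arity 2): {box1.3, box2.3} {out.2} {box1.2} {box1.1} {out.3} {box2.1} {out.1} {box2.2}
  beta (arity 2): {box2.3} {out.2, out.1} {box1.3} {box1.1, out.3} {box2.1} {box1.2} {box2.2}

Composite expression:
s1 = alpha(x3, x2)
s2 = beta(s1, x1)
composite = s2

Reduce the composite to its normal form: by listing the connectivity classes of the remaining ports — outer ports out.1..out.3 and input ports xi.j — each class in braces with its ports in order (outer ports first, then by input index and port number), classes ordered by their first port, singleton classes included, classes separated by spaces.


{out.1, out.2} {out.3} {x1.1} {x1.2} {x1.3} {x2.1} {x2.2} {x2.3, x3.3} {x3.1} {x3.2}

Connectivity passes through glued beta-boundaries; trace each wire chain.
through alpha, on inputs (x3, x2): {out.1} {out.2} {out.3} {x2.1} {x2.2} {x2.3, x3.3} {x3.1} {x3.2} (out.j = stage outer ports)
through beta, on inputs (x3, x2, x1): {out.1, out.2} {out.3} {x1.1} {x1.2} {x1.3} {x2.1} {x2.2} {x2.3, x3.3} {x3.1} {x3.2} (out.j = stage outer ports)


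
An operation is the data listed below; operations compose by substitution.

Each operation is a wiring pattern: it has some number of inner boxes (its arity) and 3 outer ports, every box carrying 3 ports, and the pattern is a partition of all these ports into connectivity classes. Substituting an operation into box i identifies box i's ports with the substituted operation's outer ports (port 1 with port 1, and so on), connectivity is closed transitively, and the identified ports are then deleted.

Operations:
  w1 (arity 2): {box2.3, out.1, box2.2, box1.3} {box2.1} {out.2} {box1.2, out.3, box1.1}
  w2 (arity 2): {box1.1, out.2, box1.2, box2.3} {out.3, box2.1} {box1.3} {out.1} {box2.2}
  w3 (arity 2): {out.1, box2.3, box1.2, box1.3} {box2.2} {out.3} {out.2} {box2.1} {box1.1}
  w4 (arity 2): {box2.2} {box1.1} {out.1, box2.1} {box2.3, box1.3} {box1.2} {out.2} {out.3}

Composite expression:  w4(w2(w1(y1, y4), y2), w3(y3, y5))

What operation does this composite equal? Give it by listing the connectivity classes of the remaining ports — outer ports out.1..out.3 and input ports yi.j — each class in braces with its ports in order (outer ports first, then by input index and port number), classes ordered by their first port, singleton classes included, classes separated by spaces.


After gluing at w4, chains via deleted ports link the y-ports.
the subtree at w1 composes to {out.1, y1.3, y4.2, y4.3} {out.2} {out.3, y1.1, y1.2} {y4.1} on (y1, y4); out.j = own outer ports
the subtree at w2 composes to {out.1} {out.2, y1.3, y2.3, y4.2, y4.3} {out.3, y2.1} {y1.1, y1.2} {y2.2} {y4.1} on (y1, y4, y2); out.j = own outer ports
the subtree at w3 composes to {out.1, y3.2, y3.3, y5.3} {out.2} {out.3} {y3.1} {y5.1} {y5.2} on (y3, y5); out.j = own outer ports
the subtree at w4 composes to {out.1, y3.2, y3.3, y5.3} {out.2} {out.3} {y1.1, y1.2} {y1.3, y2.3, y4.2, y4.3} {y2.1} {y2.2} {y3.1} {y4.1} {y5.1} {y5.2} on (y1, y4, y2, y3, y5); out.j = own outer ports

{out.1, y3.2, y3.3, y5.3} {out.2} {out.3} {y1.1, y1.2} {y1.3, y2.3, y4.2, y4.3} {y2.1} {y2.2} {y3.1} {y4.1} {y5.1} {y5.2}


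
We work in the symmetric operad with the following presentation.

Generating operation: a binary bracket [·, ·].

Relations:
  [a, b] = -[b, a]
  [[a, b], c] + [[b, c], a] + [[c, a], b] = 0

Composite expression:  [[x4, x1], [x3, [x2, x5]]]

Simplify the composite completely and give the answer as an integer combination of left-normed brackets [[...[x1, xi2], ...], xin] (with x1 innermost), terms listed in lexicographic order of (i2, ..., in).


[[[[x1, x4], x2], x5], x3] - [[[[x1, x4], x3], x2], x5] + [[[[x1, x4], x3], x5], x2] - [[[[x1, x4], x5], x2], x3]


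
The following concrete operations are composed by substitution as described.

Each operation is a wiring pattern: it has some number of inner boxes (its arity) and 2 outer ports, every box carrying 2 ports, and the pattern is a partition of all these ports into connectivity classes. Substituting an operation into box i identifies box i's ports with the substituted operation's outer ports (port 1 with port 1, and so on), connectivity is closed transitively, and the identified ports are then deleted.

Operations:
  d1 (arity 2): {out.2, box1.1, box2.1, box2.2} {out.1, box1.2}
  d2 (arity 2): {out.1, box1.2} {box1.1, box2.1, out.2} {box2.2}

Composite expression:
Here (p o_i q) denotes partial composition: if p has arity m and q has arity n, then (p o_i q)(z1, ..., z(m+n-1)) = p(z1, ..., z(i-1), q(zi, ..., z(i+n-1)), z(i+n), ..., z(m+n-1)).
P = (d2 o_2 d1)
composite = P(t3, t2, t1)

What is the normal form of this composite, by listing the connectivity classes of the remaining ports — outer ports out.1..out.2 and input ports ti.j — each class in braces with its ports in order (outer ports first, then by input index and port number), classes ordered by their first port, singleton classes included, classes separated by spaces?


{out.1, t3.2} {out.2, t2.2, t3.1} {t1.1, t1.2, t2.1}

Treat the ports identified at d2 as solder joints: merge, then drop.
stage d1: inputs (t2, t1), connectivity {out.1, t2.2} {out.2, t1.1, t1.2, t2.1}, out.j its boundary
stage d2: inputs (t3, t2, t1), connectivity {out.1, t3.2} {out.2, t2.2, t3.1} {t1.1, t1.2, t2.1}, out.j its boundary


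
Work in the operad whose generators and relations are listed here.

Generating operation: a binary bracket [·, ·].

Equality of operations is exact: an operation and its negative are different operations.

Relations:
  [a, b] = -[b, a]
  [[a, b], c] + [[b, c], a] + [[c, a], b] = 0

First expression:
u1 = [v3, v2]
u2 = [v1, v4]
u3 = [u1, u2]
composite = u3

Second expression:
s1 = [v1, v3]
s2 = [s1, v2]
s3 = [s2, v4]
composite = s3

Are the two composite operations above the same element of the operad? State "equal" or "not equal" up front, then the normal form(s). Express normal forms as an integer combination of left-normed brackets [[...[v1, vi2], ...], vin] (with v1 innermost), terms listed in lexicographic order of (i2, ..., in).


not equal; the first gives [[[v1, v4], v2], v3] - [[[v1, v4], v3], v2] and the second [[[v1, v3], v2], v4]

The first expression reduces to [[[v1, v4], v2], v3] - [[[v1, v4], v3], v2]
The second expression reduces to [[[v1, v3], v2], v4]
They disagree, so not equal.


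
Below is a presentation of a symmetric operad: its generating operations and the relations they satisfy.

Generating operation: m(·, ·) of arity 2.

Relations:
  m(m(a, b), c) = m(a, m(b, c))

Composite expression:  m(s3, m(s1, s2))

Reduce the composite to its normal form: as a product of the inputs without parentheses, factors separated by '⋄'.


s3 ⋄ s1 ⋄ s2

Every regrouping of m is equal, so read the s-inputs in written order.
m(s1, s2) reduces to s1 ⋄ s2
m(s3, m(s1, s2)) reduces to s3 ⋄ s1 ⋄ s2


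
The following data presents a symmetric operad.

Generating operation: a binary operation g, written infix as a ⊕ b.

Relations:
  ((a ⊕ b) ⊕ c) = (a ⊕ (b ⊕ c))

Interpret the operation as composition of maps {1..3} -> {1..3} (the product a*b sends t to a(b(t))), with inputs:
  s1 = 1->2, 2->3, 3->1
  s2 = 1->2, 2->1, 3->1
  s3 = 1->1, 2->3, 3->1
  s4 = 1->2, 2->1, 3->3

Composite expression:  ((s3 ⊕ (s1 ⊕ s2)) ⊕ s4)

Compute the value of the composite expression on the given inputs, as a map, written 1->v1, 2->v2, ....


(s1 ⊕ s2) = 1->3, 2->2, 3->2
(s3 ⊕ (s1 ⊕ s2)) = 1->1, 2->3, 3->3
((s3 ⊕ (s1 ⊕ s2)) ⊕ s4) = 1->3, 2->1, 3->3

1->3, 2->1, 3->3


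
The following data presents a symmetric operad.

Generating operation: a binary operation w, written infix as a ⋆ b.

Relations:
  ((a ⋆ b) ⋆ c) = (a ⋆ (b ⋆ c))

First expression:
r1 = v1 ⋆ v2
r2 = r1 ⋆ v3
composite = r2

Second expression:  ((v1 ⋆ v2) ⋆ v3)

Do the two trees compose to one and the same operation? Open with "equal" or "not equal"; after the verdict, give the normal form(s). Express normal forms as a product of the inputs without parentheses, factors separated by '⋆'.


In normal form, the first expression is v1 ⋆ v2 ⋆ v3
In normal form, the second expression is v1 ⋆ v2 ⋆ v3
The forms coincide; equal.

equal: each reduces to v1 ⋆ v2 ⋆ v3


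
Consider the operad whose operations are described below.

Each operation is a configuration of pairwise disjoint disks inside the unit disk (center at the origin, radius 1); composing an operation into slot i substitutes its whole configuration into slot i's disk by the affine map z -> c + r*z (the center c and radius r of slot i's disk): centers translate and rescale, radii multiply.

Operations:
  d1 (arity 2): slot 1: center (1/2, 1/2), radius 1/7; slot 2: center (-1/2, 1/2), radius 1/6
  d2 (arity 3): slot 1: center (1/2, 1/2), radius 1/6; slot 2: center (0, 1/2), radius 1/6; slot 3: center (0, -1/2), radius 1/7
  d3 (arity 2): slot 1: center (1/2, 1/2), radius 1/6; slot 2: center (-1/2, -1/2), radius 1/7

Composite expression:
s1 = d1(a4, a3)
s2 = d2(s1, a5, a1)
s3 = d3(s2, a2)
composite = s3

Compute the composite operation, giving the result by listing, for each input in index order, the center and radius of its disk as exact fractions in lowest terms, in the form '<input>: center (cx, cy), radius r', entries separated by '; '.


Below d3, radii multiply path by path; the a-disk centers shift.
a4 passes through 3 substitutions, ending at center (43/72, 43/72), radius 1/252
a3 passes through 3 substitutions, ending at center (41/72, 43/72), radius 1/216
a5 passes through 2 substitutions, ending at center (1/2, 7/12), radius 1/36
a1 passes through 2 substitutions, ending at center (1/2, 5/12), radius 1/42
a2 passes through 1 substitution, ending at center (-1/2, -1/2), radius 1/7

a1: center (1/2, 5/12), radius 1/42; a2: center (-1/2, -1/2), radius 1/7; a3: center (41/72, 43/72), radius 1/216; a4: center (43/72, 43/72), radius 1/252; a5: center (1/2, 7/12), radius 1/36


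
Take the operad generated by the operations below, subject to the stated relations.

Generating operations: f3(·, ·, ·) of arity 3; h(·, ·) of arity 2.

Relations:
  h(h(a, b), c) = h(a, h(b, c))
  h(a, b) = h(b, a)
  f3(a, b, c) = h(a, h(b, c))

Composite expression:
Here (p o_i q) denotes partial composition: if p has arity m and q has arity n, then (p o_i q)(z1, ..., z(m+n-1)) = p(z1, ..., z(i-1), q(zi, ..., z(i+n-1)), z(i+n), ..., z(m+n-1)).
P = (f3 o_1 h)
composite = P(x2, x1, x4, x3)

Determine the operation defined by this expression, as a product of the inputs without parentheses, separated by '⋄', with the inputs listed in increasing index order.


x1 ⋄ x2 ⋄ x3 ⋄ x4


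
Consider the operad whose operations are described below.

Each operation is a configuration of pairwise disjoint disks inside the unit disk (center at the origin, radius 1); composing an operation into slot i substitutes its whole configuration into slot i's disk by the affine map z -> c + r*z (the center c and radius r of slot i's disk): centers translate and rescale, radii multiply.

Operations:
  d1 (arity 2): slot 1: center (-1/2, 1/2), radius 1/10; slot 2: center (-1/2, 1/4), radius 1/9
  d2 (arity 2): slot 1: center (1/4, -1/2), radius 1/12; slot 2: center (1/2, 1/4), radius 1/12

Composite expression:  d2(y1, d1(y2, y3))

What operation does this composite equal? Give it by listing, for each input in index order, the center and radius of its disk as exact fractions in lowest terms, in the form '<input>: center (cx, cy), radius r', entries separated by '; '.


y1: center (1/4, -1/2), radius 1/12; y2: center (11/24, 7/24), radius 1/120; y3: center (11/24, 13/48), radius 1/108

Follow each y-input down from d2: c' goes to c + r*c', radius to r*r'.
for y1, the 1-step affine chain lands on center (1/4, -1/2), radius 1/12
for y2, the 2-step affine chain lands on center (11/24, 7/24), radius 1/120
for y3, the 2-step affine chain lands on center (11/24, 13/48), radius 1/108


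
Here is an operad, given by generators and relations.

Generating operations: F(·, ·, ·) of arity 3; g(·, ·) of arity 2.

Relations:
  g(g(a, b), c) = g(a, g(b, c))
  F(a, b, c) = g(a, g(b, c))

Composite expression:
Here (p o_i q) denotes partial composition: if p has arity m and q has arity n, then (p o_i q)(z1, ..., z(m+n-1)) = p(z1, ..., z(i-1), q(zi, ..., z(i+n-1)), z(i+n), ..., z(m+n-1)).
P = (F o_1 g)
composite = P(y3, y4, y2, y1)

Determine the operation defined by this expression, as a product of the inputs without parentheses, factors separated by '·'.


All parenthesizations of F agree; list the y-inputs left to right.
g(y3, y4) spells out as y3 · y4
F(g(y3, y4), y2, y1) spells out as y3 · y4 · y2 · y1

y3 · y4 · y2 · y1


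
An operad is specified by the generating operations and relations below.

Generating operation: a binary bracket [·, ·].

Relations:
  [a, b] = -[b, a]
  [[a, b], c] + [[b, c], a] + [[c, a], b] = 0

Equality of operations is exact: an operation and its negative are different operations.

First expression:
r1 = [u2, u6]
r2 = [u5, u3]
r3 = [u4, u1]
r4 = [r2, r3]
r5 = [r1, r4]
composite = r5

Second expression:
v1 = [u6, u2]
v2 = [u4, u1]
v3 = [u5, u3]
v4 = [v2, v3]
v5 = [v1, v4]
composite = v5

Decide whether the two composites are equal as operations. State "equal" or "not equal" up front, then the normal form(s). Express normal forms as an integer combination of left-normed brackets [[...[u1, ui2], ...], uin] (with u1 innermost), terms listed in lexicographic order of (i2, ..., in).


equal; the common form is [[[[[u1, u4], u3], u5], u2], u6] - [[[[[u1, u4], u3], u5], u6], u2] - [[[[[u1, u4], u5], u3], u2], u6] + [[[[[u1, u4], u5], u3], u6], u2]

The first expression, normalized: [[[[[u1, u4], u3], u5], u2], u6] - [[[[[u1, u4], u3], u5], u6], u2] - [[[[[u1, u4], u5], u3], u2], u6] + [[[[[u1, u4], u5], u3], u6], u2]
The second expression, normalized: [[[[[u1, u4], u3], u5], u2], u6] - [[[[[u1, u4], u3], u5], u6], u2] - [[[[[u1, u4], u5], u3], u2], u6] + [[[[[u1, u4], u5], u3], u6], u2]
One common form — equal.


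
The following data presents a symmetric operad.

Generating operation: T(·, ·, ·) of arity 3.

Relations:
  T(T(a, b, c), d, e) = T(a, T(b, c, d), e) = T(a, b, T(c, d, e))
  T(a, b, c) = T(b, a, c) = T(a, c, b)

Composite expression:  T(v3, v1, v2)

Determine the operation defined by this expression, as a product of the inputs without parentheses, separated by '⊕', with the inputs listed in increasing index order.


With T associative and commutative, the v-input set is all that matters.
T(v3, v1, v2) unparenthesizes to v3 ⊕ v1 ⊕ v2
reordering the factors by index: v1 ⊕ v2 ⊕ v3

v1 ⊕ v2 ⊕ v3


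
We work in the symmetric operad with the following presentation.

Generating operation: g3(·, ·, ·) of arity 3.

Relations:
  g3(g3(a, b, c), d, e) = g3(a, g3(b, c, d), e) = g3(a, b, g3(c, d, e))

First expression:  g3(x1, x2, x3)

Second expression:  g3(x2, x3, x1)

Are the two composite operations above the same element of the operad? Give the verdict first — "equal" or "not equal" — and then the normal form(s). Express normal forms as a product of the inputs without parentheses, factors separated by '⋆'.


not equal; first: x1 ⋆ x2 ⋆ x3; second: x2 ⋆ x3 ⋆ x1

The first expression, normalized: x1 ⋆ x2 ⋆ x3
The second expression, normalized: x2 ⋆ x3 ⋆ x1
Different reductions; not equal.


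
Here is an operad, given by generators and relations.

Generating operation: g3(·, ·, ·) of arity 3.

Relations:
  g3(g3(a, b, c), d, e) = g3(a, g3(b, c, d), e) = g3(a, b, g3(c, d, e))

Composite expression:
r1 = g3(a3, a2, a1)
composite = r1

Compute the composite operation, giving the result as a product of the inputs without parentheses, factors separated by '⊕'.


a3 ⊕ a2 ⊕ a1

The g3-tree's shape is irrelevant; the a-reading-order decides.
g3(a3, a2, a1) reduces to a3 ⊕ a2 ⊕ a1


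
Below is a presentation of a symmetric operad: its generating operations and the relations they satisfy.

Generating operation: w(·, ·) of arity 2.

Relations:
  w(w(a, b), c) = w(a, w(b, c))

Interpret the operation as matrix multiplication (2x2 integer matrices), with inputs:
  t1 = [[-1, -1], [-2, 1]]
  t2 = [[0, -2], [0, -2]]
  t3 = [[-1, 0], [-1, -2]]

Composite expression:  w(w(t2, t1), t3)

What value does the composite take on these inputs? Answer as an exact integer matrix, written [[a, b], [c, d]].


[[-2, 4], [-2, 4]]

w(t2, t1) = [[4, -2], [4, -2]]
w(w(t2, t1), t3) = [[-2, 4], [-2, 4]]


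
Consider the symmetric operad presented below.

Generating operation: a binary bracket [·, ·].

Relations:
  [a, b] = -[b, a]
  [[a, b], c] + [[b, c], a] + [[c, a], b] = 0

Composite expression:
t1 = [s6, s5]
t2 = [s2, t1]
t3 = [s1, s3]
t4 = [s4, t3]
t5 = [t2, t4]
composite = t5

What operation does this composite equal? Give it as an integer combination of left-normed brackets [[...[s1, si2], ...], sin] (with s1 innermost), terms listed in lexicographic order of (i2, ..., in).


-[[[[[s1, s3], s4], s2], s5], s6] + [[[[[s1, s3], s4], s2], s6], s5] + [[[[[s1, s3], s4], s5], s6], s2] - [[[[[s1, s3], s4], s6], s5], s2]


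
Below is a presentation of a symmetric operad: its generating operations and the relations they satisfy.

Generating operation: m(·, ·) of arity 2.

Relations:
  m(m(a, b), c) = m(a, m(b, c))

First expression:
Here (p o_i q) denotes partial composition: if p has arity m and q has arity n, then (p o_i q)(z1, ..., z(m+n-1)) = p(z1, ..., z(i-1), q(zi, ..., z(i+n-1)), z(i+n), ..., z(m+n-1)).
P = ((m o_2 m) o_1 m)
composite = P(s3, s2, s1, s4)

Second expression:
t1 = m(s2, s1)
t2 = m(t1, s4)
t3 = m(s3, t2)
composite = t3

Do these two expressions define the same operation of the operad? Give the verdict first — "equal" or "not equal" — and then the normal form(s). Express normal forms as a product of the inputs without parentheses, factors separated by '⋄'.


equal; both compose to s3 ⋄ s2 ⋄ s1 ⋄ s4

Normal form of the first expression: s3 ⋄ s2 ⋄ s1 ⋄ s4
Normal form of the second expression: s3 ⋄ s2 ⋄ s1 ⋄ s4
Both agree, so they are equal.


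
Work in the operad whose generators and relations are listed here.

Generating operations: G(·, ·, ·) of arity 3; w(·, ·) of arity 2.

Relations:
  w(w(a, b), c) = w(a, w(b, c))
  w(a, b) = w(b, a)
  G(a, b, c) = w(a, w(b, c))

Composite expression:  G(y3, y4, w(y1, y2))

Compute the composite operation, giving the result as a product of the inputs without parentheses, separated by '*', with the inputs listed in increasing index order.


y1 * y2 * y3 * y4

Both nesting and order wash out for G; what remains is which y's occur.
w(y1, y2) spells out as y1 * y2
G(y3, y4, w(y1, y2)) spells out as y3 * y4 * y1 * y2
commutativity sorts the factors: y1 * y2 * y3 * y4
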